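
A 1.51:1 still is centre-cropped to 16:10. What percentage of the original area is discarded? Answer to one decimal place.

The width stays; only height is cut (since 16:10 is wider than 1.51:1).
Fraction kept = (1.510)/(1.600) ≈ 94.38%, so 5.62% is lost.

5.6%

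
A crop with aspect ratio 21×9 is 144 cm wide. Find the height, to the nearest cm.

At 21×9, 144·9/21 ≈ 61.71.

62 cm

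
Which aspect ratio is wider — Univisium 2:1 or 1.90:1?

Univisium 2:1 = 2 and 1.9; 2 > 1.9.

Univisium 2:1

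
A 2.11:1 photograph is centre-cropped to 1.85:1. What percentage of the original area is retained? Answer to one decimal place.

The height stays; only width is cut (since 1.85:1 is narrower than 2.11:1).
(1.850)/(2.110) ≈ 0.877 of the area survives.

87.7%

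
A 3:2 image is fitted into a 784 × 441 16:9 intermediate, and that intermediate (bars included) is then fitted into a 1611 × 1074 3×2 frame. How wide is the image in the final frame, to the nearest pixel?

1359 px

First fit — 3:2 into 784×441 spans the height: 661.50 × 441.00.
The 16:9 canvas is width-limited in 1611×1074, giving 1611.00 × 906.19; scale factor 2.0548.
Applying the same ×2.0548: 661.50 → 1359.28.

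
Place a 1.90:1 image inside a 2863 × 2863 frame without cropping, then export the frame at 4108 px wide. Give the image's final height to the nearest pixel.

In the 2863×2863 frame the image fills the width: height = 2863 / 1.900 ≈ 1506.84 px.
Resizing to 4108 px wide multiplies everything by 1.4349: 1506.84 → 2162.11 px.

2162 px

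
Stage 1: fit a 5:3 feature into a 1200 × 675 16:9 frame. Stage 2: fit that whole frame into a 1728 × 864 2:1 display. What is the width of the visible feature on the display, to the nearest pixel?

First fit — 5:3 into 1200×675 spans the height: 1125.00 × 675.00.
The 16:9 canvas is height-limited in 1728×864, giving 1536.00 × 864.00; scale factor 1.2800.
Applying the same ×1.2800: 1125.00 → 1440.00.

1440 px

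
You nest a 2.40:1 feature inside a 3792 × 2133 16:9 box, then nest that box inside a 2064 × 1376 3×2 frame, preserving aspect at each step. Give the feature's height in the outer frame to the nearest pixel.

860 px

2.40:1 in 3792×2133: fills the width, so the feature is 3792.00 × 1580.00.
16:9 in 2064×1376: fills the width, so the intermediate becomes 2064.00 × 1161.00 — a scale of ×0.5443.
Applying the same ×0.5443: 1580.00 → 860.00.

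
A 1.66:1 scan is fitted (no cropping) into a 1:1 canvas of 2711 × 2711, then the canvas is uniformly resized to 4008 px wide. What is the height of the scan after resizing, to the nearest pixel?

Fitted into 2711×2711, the scan spans the width; its height is 2711 / 1.660 ≈ 1633.13 px.
The frame scales by 4008/2711 = 1.4784; 1633.13 × 1.4784 ≈ 2414.46 px.

2414 px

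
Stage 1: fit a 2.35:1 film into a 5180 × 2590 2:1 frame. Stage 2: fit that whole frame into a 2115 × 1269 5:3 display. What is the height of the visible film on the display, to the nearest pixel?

900 px

2.35:1 in 5180×2590: fills the width, so the film is 5180.00 × 2204.26.
Second fit — the 2:1 canvas into 2115×1269 spans the width: 2115.00 × 1057.50 (×0.4083 from 5180×2590).
Applying the same ×0.4083: 2204.26 → 900.00.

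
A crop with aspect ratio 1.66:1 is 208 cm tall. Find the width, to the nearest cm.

Width = 208 × 1.660 = 345.28.

345 cm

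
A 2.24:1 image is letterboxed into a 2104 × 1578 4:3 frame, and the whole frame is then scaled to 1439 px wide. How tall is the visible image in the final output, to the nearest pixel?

Fitted into 2104×1578, the image spans the width; its height is 2104 / 2.240 ≈ 939.29 px.
Scaling 2104 → 1439 is ×0.6839, so the height becomes 939.29 × 0.6839 ≈ 642.41 px.

642 px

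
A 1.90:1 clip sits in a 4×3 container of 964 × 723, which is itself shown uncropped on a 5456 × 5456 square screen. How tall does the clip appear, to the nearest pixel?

First fit — 1.90:1 into 964×723 spans the width: 964.00 × 507.37.
4×3 in 5456×5456: fills the width, so the intermediate becomes 5456.00 × 4092.00 — a scale of ×5.6598.
Applying the same ×5.6598: 507.37 → 2871.58.

2872 px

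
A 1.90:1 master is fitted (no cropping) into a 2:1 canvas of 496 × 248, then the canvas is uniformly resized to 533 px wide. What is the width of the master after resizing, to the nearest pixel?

506 px

Fitted into 496×248, the master spans the height; its width is 248 × 1.900 ≈ 471.20 px.
Resizing to 533 px wide multiplies everything by 1.0746: 471.20 → 506.35 px.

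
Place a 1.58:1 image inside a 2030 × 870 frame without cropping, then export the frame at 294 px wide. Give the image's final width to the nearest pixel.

199 px

Fitted into 2030×870, the image spans the height; its width is 870 × 1.580 ≈ 1374.60 px.
Resizing to 294 px wide multiplies everything by 0.1448: 1374.60 → 199.08 px.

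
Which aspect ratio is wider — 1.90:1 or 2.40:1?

2.40:1

1.9 and 2.4; 2.4 > 1.9.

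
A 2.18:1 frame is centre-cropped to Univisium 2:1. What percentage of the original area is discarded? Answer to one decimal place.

8.3%

Going from 2.18:1 to Univisium 2:1 means cutting width while keeping height.
(2.000)/(2.180) ≈ 0.917 of the area survives, leaving 8.26% discarded.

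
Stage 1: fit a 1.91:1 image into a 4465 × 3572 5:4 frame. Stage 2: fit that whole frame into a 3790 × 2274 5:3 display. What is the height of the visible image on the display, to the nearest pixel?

Inside the 4465×3572 canvas the image is width-limited at 4465.00 × 2337.70.
Second fit — the 5:4 canvas into 3790×2274 spans the height: 2842.50 × 2274.00 (×0.6366 from 4465×3572).
Applying the same ×0.6366: 2337.70 → 1488.22.

1488 px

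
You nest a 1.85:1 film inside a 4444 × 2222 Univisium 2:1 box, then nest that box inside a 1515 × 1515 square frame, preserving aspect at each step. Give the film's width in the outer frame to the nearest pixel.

First fit — 1.85:1 into 4444×2222 spans the height: 4110.70 × 2222.00.
The Univisium 2:1 canvas is width-limited in 1515×1515, giving 1515.00 × 757.50; scale factor 0.3409.
The film scales with it: width 4110.70 × 0.3409 ≈ 1401.38.

1401 px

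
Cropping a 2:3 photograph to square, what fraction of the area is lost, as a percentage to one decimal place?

33.3%

Going from 2:3 to square means cutting height while keeping width.
(0.667)/(1.000) ≈ 0.667 of the area survives, leaving 33.33% discarded.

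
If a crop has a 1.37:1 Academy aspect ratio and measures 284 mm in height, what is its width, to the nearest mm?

389 mm

At 1.37:1 Academy, 284 × 1.370 ≈ 389.08.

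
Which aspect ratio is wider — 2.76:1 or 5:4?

2.76 and 5:4 = 1.25; 2.76 > 1.25.

2.76:1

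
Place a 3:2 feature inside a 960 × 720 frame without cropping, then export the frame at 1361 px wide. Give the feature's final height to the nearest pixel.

907 px

At 960×720 the feature is width-limited, so height = 960 × 2/3 ≈ 640.00 px.
Scaling 960 → 1361 is ×1.4177, so the height becomes 640.00 × 1.4177 ≈ 907.33 px.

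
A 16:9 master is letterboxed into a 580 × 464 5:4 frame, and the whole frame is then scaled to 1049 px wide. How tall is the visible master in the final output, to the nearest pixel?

590 px

At 580×464 the master is width-limited, so height = 580 × 9/16 ≈ 326.25 px.
Scaling 580 → 1049 is ×1.8086, so the height becomes 326.25 × 1.8086 ≈ 590.06 px.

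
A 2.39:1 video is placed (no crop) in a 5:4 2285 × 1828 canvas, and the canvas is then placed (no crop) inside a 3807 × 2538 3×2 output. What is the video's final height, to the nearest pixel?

1327 px

2.39:1 in 2285×1828: fills the width, so the video is 2285.00 × 956.07.
The 5:4 canvas is height-limited in 3807×2538, giving 3172.50 × 2538.00; scale factor 1.3884.
The video scales with it: height 956.07 × 1.3884 ≈ 1327.41.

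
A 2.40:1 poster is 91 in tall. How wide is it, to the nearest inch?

218 in

Width = 91 × 2.400 = 218.40.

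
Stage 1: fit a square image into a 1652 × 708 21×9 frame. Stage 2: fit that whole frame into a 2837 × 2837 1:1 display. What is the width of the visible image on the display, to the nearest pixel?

Inside the 1652×708 canvas the image is height-limited at 708.00 × 708.00.
The 21×9 canvas is width-limited in 2837×2837, giving 2837.00 × 1215.86; scale factor 1.7173.
Applying the same ×1.7173: 708.00 → 1215.86.

1216 px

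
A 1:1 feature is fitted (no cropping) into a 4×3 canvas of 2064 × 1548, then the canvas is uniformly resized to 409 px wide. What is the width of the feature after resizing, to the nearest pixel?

Fitted into 2064×1548, the feature spans the height; its width is 1548 × 1/1 ≈ 1548.00 px.
The frame scales by 409/2064 = 0.1982; 1548.00 × 0.1982 ≈ 306.75 px.

307 px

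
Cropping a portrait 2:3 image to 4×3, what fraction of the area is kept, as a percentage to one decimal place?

The width stays; only height is cut (since 4×3 is wider than portrait 2:3).
Area ratio = (0.667)/(1.333) = 50.00% retained.

50.0%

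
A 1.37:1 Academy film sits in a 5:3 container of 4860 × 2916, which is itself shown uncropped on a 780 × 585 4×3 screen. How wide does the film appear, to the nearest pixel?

641 px

Inside the 4860×2916 canvas the film is height-limited at 3994.92 × 2916.00.
The 5:3 canvas is width-limited in 780×585, giving 780.00 × 468.00; scale factor 0.1605.
So the film's width is 3994.92 × 0.1605 ≈ 641.16.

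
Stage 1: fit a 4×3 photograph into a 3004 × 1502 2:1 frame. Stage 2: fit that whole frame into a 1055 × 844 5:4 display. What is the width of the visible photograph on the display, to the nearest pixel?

First fit — 4×3 into 3004×1502 spans the height: 2002.67 × 1502.00.
The 2:1 canvas is width-limited in 1055×844, giving 1055.00 × 527.50; scale factor 0.3512.
Applying the same ×0.3512: 2002.67 → 703.33.

703 px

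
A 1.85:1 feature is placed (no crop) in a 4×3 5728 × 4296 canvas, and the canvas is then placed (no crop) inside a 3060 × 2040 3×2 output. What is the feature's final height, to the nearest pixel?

Inside the 5728×4296 canvas the feature is width-limited at 5728.00 × 3096.22.
Second fit — the 4×3 canvas into 3060×2040 spans the height: 2720.00 × 2040.00 (×0.4749 from 5728×4296).
The feature scales with it: height 3096.22 × 0.4749 ≈ 1470.27.

1470 px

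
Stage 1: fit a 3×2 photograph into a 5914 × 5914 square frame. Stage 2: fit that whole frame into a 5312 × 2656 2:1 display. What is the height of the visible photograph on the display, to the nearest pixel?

1771 px

3×2 in 5914×5914: fills the width, so the photograph is 5914.00 × 3942.67.
square in 5312×2656: fills the height, so the intermediate becomes 2656.00 × 2656.00 — a scale of ×0.4491.
Applying the same ×0.4491: 3942.67 → 1770.67.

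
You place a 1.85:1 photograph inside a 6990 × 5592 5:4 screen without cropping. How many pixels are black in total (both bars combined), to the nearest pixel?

Since 1.850 > 1.250, the photograph is width-limited.
That makes the image 3778.3784 px tall (6990 / 1.850).
5592 − 3778.3784 = 1813.6216 px of bars.
That's 1813.6216 × 6990 ≈ 12677215 black pixels.

12677215 pixels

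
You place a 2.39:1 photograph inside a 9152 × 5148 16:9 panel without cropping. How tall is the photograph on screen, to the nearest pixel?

3829 px

2.39:1 is wider than 16:9, so it spans the full width.
Content height = 9152 / 2.390 ≈ 3829.29 px.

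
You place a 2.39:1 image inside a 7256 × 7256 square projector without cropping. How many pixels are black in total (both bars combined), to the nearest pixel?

2.39:1 (2.390) > square (1.000), so the image fills the width.
That makes the image 3035.9833 px tall (7256 / 2.390).
Black = 7256 − 3035.9833 = 4220.0167 px.
Across the 7256-px span: 4220.0167 × 7256 ≈ 30620441 px.

30620441 pixels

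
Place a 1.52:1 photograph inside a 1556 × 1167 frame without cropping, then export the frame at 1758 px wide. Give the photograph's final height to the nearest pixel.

1157 px

At 1556×1167 the photograph is width-limited, so height = 1556 / 1.520 ≈ 1023.68 px.
Scaling 1556 → 1758 is ×1.1298, so the height becomes 1023.68 × 1.1298 ≈ 1156.58 px.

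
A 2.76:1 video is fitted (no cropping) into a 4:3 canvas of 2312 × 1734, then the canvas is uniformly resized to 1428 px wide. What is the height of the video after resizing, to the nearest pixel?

517 px

In the 2312×1734 frame the video fills the width: height = 2312 / 2.760 ≈ 837.68 px.
Resizing to 1428 px wide multiplies everything by 0.6176: 837.68 → 517.39 px.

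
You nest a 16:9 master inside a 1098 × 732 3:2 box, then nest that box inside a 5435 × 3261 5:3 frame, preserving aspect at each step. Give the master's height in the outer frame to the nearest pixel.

First fit — 16:9 into 1098×732 spans the width: 1098.00 × 617.62.
3:2 in 5435×3261: fills the height, so the intermediate becomes 4891.50 × 3261.00 — a scale of ×4.4549.
So the master's height is 617.62 × 4.4549 ≈ 2751.47.

2751 px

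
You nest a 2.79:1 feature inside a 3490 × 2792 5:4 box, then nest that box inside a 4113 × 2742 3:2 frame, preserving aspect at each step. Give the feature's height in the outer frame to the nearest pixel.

1228 px

Inside the 3490×2792 canvas the feature is width-limited at 3490.00 × 1250.90.
The 5:4 canvas is height-limited in 4113×2742, giving 3427.50 × 2742.00; scale factor 0.9821.
The feature scales with it: height 1250.90 × 0.9821 ≈ 1228.49.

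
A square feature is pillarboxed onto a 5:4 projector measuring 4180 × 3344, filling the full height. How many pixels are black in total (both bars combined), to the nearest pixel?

The feature is 3344 × 1/1 ≈ 3344.0000 px wide.
Leftover width: 4180 − 3344.0000 = 836.0000 px.
Bar area = 836.0000 × 3344 ≈ 2795584 px.

2795584 pixels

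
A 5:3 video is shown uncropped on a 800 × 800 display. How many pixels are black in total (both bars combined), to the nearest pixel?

256000 pixels

Since 1.667 > 1.000, the video is width-limited.
Content height = 800 × 3/5 ≈ 480.0000 px.
800 − 480.0000 = 320.0000 px of bars.
Across the 800-px span: 320.0000 × 800 ≈ 256000 px.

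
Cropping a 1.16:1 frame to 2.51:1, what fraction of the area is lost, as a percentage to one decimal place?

The width stays; only height is cut (since 2.51:1 is wider than 1.16:1).
(1.160)/(2.510) ≈ 0.462 of the area survives, leaving 53.78% discarded.

53.8%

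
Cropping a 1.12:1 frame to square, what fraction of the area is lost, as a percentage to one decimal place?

10.7%

The height stays; only width is cut (since square is narrower than 1.12:1).
(1.000)/(1.120) ≈ 0.893 of the area survives, leaving 10.71% discarded.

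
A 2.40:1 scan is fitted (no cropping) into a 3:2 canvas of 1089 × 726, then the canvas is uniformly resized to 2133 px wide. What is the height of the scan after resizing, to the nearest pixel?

In the 1089×726 frame the scan fills the width: height = 1089 / 2.400 ≈ 453.75 px.
Resizing to 2133 px wide multiplies everything by 1.9587: 453.75 → 888.75 px.

889 px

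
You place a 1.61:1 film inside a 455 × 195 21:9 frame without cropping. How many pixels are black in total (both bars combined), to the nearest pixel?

Since 1.610 < 2.333, the film is height-limited.
Content width = 195 × 1.610 ≈ 313.9500 px.
Leftover width: 455 − 313.9500 = 141.0500 px.
Bar area = 141.0500 × 195 ≈ 27505 px.

27505 pixels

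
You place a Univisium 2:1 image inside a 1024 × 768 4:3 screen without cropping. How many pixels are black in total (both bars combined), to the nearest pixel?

Univisium 2:1 is wider than 4:3, so it spans the full width.
Content height = 1024 × 1/2 ≈ 512.0000 px.
Black = 768 − 512.0000 = 256.0000 px.
Across the 1024-px span: 256.0000 × 1024 ≈ 262144 px.

262144 pixels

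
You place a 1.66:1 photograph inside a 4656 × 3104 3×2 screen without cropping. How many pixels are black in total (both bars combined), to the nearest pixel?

1392985 pixels

1.66:1 is wider than 3×2, so it spans the full width.
Content height = 4656 / 1.660 ≈ 2804.8193 px.
Black = 3104 − 2804.8193 = 299.1807 px.
That's 299.1807 × 4656 ≈ 1392985 black pixels.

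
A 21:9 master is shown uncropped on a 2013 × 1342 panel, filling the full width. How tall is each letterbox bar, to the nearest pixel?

240 px

That makes the image 862.71 px tall (2013 × 9/21).
Black = 1342 − 862.71 = 479.29 px, or 239.64 per bar.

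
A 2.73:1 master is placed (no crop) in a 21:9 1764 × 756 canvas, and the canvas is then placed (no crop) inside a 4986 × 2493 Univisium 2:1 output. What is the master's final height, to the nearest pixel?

1826 px

2.73:1 in 1764×756: fills the width, so the master is 1764.00 × 646.15.
21:9 in 4986×2493: fills the width, so the intermediate becomes 4986.00 × 2136.86 — a scale of ×2.8265.
The master scales with it: height 646.15 × 2.8265 ≈ 1826.37.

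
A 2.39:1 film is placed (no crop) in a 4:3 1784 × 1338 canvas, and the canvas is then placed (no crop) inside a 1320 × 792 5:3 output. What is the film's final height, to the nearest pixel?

442 px

2.39:1 in 1784×1338: fills the width, so the film is 1784.00 × 746.44.
Second fit — the 4:3 canvas into 1320×792 spans the height: 1056.00 × 792.00 (×0.5919 from 1784×1338).
Applying the same ×0.5919: 746.44 → 441.84.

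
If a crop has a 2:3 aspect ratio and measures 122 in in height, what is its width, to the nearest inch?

81 in

122·2/3 = 81.33.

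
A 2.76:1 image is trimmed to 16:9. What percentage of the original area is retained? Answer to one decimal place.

Going from 2.76:1 to 16:9 means cutting width while keeping height.
(1.778)/(2.760) ≈ 0.644 of the area survives.

64.4%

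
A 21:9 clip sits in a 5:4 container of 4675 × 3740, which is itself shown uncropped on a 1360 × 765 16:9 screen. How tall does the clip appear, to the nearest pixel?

410 px

21:9 in 4675×3740: fills the width, so the clip is 4675.00 × 2003.57.
The 5:4 canvas is height-limited in 1360×765, giving 956.25 × 765.00; scale factor 0.2045.
Applying the same ×0.2045: 2003.57 → 409.82.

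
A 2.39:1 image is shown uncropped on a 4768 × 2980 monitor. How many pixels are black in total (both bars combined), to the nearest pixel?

2.39:1 (2.390) > 16:10 (1.600), so the image fills the width.
That makes the image 1994.9791 px tall (4768 / 2.390).
Black = 2980 − 1994.9791 = 985.0209 px.
That's 985.0209 × 4768 ≈ 4696580 black pixels.

4696580 pixels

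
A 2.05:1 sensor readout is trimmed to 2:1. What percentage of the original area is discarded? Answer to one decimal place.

The height stays; only width is cut (since 2:1 is narrower than 2.05:1).
Area ratio = (2.000)/(2.050) = 97.56%; the remaining 2.44% is cropped out.

2.4%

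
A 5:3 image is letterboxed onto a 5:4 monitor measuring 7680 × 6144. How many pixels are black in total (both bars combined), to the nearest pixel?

11796480 pixels

5:3 is wider than 5:4, so it spans the full width.
That makes the image 4608.0000 px tall (7680 × 3/5).
6144 − 4608.0000 = 1536.0000 px of bars.
That's 1536.0000 × 7680 ≈ 11796480 black pixels.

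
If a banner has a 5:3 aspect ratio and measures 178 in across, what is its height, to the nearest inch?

178 × 3/5 = 106.80.

107 in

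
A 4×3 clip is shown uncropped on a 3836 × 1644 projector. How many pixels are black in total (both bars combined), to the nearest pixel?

4×3 is narrower than 21:9, so it spans the full height.
Content width = 1644 × 4/3 ≈ 2192.0000 px.
3836 − 2192.0000 = 1644.0000 px of bars.
Bar area = 1644.0000 × 1644 ≈ 2702736 px.

2702736 pixels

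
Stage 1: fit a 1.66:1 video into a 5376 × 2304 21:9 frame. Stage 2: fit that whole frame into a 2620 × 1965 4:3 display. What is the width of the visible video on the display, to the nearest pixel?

First fit — 1.66:1 into 5376×2304 spans the height: 3824.64 × 2304.00.
21:9 in 2620×1965: fills the width, so the intermediate becomes 2620.00 × 1122.86 — a scale of ×0.4874.
The video scales with it: width 3824.64 × 0.4874 ≈ 1863.94.

1864 px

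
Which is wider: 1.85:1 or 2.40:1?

1.85 and 2.4; 2.4 > 1.85.

2.40:1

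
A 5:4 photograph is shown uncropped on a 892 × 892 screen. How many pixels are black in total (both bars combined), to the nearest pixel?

Since 1.250 > 1.000, the photograph is width-limited.
That makes the image 713.6000 px tall (892 × 4/5).
892 − 713.6000 = 178.4000 px of bars.
Bar area = 178.4000 × 892 ≈ 159133 px.

159133 pixels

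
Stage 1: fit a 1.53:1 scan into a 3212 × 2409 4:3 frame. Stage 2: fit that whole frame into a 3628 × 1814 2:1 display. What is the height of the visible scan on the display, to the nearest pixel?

1581 px

1.53:1 in 3212×2409: fills the width, so the scan is 3212.00 × 2099.35.
4:3 in 3628×1814: fills the height, so the intermediate becomes 2418.67 × 1814.00 — a scale of ×0.7530.
The scan scales with it: height 2099.35 × 0.7530 ≈ 1580.83.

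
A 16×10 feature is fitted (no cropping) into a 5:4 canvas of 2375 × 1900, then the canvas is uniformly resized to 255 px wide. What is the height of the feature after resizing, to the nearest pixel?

159 px

At 2375×1900 the feature is width-limited, so height = 2375 × 10/16 ≈ 1484.38 px.
Resizing to 255 px wide multiplies everything by 0.1074: 1484.38 → 159.38 px.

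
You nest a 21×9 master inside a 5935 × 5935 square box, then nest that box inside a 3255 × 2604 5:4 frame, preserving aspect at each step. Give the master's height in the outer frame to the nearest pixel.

Inside the 5935×5935 canvas the master is width-limited at 5935.00 × 2543.57.
The square canvas is height-limited in 3255×2604, giving 2604.00 × 2604.00; scale factor 0.4388.
Applying the same ×0.4388: 2543.57 → 1116.00.

1116 px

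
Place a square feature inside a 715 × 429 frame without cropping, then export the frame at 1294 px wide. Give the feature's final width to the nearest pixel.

Fitted into 715×429, the feature spans the height; its width is 429 × 1/1 ≈ 429.00 px.
The frame scales by 1294/715 = 1.8098; 429.00 × 1.8098 ≈ 776.40 px.

776 px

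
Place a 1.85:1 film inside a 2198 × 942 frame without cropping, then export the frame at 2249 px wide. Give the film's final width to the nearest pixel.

Fitted into 2198×942, the film spans the height; its width is 942 × 1.850 ≈ 1742.70 px.
Scaling 2198 → 2249 is ×1.0232, so the width becomes 1742.70 × 1.0232 ≈ 1783.14 px.

1783 px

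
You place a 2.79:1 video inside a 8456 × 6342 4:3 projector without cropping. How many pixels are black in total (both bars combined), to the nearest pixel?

27999301 pixels

2.79:1 is wider than 4:3, so it spans the full width.
The video is 8456 / 2.790 ≈ 3030.8244 px tall.
Black = 6342 − 3030.8244 = 3311.1756 px.
Bar area = 3311.1756 × 8456 ≈ 27999301 px.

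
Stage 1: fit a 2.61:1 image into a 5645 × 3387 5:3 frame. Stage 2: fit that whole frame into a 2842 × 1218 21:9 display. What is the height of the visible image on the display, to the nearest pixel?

778 px

2.61:1 in 5645×3387: fills the width, so the image is 5645.00 × 2162.84.
The 5:3 canvas is height-limited in 2842×1218, giving 2030.00 × 1218.00; scale factor 0.3596.
Applying the same ×0.3596: 2162.84 → 777.78.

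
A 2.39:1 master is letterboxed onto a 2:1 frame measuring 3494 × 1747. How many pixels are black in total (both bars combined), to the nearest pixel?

2.39:1 is wider than 2:1, so it spans the full width.
Content height = 3494 / 2.390 ≈ 1461.9247 px.
1747 − 1461.9247 = 285.0753 px of bars.
Bar area = 285.0753 × 3494 ≈ 996053 px.

996053 pixels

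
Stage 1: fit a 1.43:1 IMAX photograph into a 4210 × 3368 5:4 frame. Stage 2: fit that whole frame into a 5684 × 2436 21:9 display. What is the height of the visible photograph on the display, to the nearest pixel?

1.43:1 IMAX in 4210×3368: fills the width, so the photograph is 4210.00 × 2944.06.
The 5:4 canvas is height-limited in 5684×2436, giving 3045.00 × 2436.00; scale factor 0.7233.
The photograph scales with it: height 2944.06 × 0.7233 ≈ 2129.37.

2129 px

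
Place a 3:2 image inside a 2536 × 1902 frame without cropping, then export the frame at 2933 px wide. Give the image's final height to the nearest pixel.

1955 px

At 2536×1902 the image is width-limited, so height = 2536 × 2/3 ≈ 1690.67 px.
Scaling 2536 → 2933 is ×1.1565, so the height becomes 1690.67 × 1.1565 ≈ 1955.33 px.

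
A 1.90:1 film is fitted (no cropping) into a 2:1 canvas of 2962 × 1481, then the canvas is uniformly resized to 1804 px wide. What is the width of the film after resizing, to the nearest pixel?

Fitted into 2962×1481, the film spans the height; its width is 1481 × 1.900 ≈ 2813.90 px.
The frame scales by 1804/2962 = 0.6090; 2813.90 × 0.6090 ≈ 1713.80 px.

1714 px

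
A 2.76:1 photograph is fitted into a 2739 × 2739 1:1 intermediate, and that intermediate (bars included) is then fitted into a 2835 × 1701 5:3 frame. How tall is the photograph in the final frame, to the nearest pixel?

Inside the 2739×2739 canvas the photograph is width-limited at 2739.00 × 992.39.
The 1:1 canvas is height-limited in 2835×1701, giving 1701.00 × 1701.00; scale factor 0.6210.
So the photograph's height is 992.39 × 0.6210 ≈ 616.30.

616 px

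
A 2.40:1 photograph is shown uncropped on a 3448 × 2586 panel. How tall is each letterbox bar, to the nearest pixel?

575 px

Since 2.400 > 1.333, the photograph is width-limited.
The photograph is 3448 / 2.400 ≈ 1436.67 px tall.
Black = 2586 − 1436.67 = 1149.33 px, or 574.67 per bar.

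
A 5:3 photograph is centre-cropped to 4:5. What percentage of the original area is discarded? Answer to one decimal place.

Going from 5:3 to 4:5 means cutting width while keeping height.
Fraction kept = (0.800)/(1.667) ≈ 48.00%, so 52.00% is lost.

52.0%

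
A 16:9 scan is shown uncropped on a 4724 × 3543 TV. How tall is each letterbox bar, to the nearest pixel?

Since 1.778 > 1.333, the scan is width-limited.
That makes the image 2657.25 px tall (4724 × 9/16).
3543 − 2657.25 = 885.75 px of bars (442.88 each).

443 px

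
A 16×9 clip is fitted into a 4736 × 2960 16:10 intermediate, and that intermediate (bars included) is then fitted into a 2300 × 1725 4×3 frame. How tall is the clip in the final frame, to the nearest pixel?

1294 px

16×9 in 4736×2960: fills the width, so the clip is 4736.00 × 2664.00.
The 16:10 canvas is width-limited in 2300×1725, giving 2300.00 × 1437.50; scale factor 0.4856.
Applying the same ×0.4856: 2664.00 → 1293.75.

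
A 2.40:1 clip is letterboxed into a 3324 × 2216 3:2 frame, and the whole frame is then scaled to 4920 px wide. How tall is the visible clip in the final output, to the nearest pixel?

In the 3324×2216 frame the clip fills the width: height = 3324 / 2.400 ≈ 1385.00 px.
Resizing to 4920 px wide multiplies everything by 1.4801: 1385.00 → 2050.00 px.

2050 px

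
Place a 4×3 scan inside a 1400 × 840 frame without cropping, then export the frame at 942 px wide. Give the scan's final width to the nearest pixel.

Fitted into 1400×840, the scan spans the height; its width is 840 × 4/3 ≈ 1120.00 px.
Resizing to 942 px wide multiplies everything by 0.6729: 1120.00 → 753.60 px.

754 px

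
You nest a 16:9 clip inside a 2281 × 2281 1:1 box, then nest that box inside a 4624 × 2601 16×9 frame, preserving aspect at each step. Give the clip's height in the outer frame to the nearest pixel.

Inside the 2281×2281 canvas the clip is width-limited at 2281.00 × 1283.06.
The 1:1 canvas is height-limited in 4624×2601, giving 2601.00 × 2601.00; scale factor 1.1403.
The clip scales with it: height 1283.06 × 1.1403 ≈ 1463.06.

1463 px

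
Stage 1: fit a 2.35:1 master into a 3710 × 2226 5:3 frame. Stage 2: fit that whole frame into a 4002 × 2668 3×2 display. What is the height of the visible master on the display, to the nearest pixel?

1703 px

2.35:1 in 3710×2226: fills the width, so the master is 3710.00 × 1578.72.
5:3 in 4002×2668: fills the width, so the intermediate becomes 4002.00 × 2401.20 — a scale of ×1.0787.
The master scales with it: height 1578.72 × 1.0787 ≈ 1702.98.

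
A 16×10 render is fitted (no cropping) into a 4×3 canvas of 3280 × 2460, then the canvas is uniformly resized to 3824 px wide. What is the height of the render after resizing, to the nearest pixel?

2390 px

In the 3280×2460 frame the render fills the width: height = 3280 × 10/16 ≈ 2050.00 px.
The frame scales by 3824/3280 = 1.1659; 2050.00 × 1.1659 ≈ 2390.00 px.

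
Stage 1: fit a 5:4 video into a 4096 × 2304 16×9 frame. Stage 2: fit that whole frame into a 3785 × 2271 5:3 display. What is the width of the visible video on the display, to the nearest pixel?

Inside the 4096×2304 canvas the video is height-limited at 2880.00 × 2304.00.
16×9 in 3785×2271: fills the width, so the intermediate becomes 3785.00 × 2129.06 — a scale of ×0.9241.
Applying the same ×0.9241: 2880.00 → 2661.33.

2661 px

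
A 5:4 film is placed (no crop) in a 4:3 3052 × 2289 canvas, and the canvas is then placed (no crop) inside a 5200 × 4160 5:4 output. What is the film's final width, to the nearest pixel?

First fit — 5:4 into 3052×2289 spans the height: 2861.25 × 2289.00.
4:3 in 5200×4160: fills the width, so the intermediate becomes 5200.00 × 3900.00 — a scale of ×1.7038.
Applying the same ×1.7038: 2861.25 → 4875.00.

4875 px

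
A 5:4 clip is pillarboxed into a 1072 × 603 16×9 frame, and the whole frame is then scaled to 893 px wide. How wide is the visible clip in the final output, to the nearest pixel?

628 px

Fitted into 1072×603, the clip spans the height; its width is 603 × 5/4 ≈ 753.75 px.
Scaling 1072 → 893 is ×0.8330, so the width becomes 753.75 × 0.8330 ≈ 627.89 px.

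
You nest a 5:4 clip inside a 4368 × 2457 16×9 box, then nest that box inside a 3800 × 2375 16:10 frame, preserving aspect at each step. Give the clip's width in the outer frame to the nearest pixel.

2672 px

First fit — 5:4 into 4368×2457 spans the height: 3071.25 × 2457.00.
Second fit — the 16×9 canvas into 3800×2375 spans the width: 3800.00 × 2137.50 (×0.8700 from 4368×2457).
So the clip's width is 3071.25 × 0.8700 ≈ 2671.88.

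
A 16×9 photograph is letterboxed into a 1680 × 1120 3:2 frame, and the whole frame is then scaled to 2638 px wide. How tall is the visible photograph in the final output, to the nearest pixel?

1484 px

At 1680×1120 the photograph is width-limited, so height = 1680 × 9/16 ≈ 945.00 px.
Resizing to 2638 px wide multiplies everything by 1.5702: 945.00 → 1483.88 px.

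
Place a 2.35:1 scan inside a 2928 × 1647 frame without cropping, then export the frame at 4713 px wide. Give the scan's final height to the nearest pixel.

2006 px

Fitted into 2928×1647, the scan spans the width; its height is 2928 / 2.350 ≈ 1245.96 px.
Scaling 2928 → 4713 is ×1.6096, so the height becomes 1245.96 × 1.6096 ≈ 2005.53 px.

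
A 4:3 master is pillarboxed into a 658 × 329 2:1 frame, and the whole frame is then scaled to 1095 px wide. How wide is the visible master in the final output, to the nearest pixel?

In the 658×329 frame the master fills the height: width = 329 × 4/3 ≈ 438.67 px.
Resizing to 1095 px wide multiplies everything by 1.6641: 438.67 → 730.00 px.

730 px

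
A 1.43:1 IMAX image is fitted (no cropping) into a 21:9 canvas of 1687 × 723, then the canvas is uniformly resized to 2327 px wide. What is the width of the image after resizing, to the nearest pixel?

1426 px

At 1687×723 the image is height-limited, so width = 723 × 1.430 ≈ 1033.89 px.
Resizing to 2327 px wide multiplies everything by 1.3794: 1033.89 → 1426.12 px.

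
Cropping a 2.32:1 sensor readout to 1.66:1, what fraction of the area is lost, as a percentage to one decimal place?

28.4%

1.66:1 is narrower than 2.32:1, so the crop keeps the full height and trims the width.
Area ratio = (1.660)/(2.320) = 71.55%; the remaining 28.45% is cropped out.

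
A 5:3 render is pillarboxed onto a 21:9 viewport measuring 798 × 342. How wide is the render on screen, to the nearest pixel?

5:3 (1.667) < 21:9 (2.333), so the render fills the height.
That makes the image 570.00 px wide (342 × 5/3).

570 px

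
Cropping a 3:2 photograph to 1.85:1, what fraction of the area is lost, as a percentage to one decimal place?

The width stays; only height is cut (since 1.85:1 is wider than 3:2).
Fraction kept = (1.500)/(1.850) ≈ 81.08%, so 18.92% is lost.

18.9%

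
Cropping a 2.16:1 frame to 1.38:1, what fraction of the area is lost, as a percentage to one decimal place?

1.38:1 is narrower than 2.16:1, so the crop keeps the full height and trims the width.
Fraction kept = (1.380)/(2.160) ≈ 63.89%, so 36.11% is lost.

36.1%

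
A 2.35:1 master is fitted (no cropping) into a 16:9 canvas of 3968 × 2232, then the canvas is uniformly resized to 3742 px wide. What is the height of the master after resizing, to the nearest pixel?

Fitted into 3968×2232, the master spans the width; its height is 3968 / 2.350 ≈ 1688.51 px.
The frame scales by 3742/3968 = 0.9430; 1688.51 × 0.9430 ≈ 1592.34 px.

1592 px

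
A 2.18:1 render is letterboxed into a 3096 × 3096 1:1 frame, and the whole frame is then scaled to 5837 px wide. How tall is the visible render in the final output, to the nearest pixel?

In the 3096×3096 frame the render fills the width: height = 3096 / 2.180 ≈ 1420.18 px.
Scaling 3096 → 5837 is ×1.8853, so the height becomes 1420.18 × 1.8853 ≈ 2677.52 px.

2678 px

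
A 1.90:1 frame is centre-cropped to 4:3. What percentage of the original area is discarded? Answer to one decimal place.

The height stays; only width is cut (since 4:3 is narrower than 1.90:1).
Fraction kept = (1.333)/(1.900) ≈ 70.18%, so 29.82% is lost.

29.8%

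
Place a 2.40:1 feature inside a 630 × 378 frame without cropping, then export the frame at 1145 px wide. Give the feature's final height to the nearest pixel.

Fitted into 630×378, the feature spans the width; its height is 630 / 2.400 ≈ 262.50 px.
Scaling 630 → 1145 is ×1.8175, so the height becomes 262.50 × 1.8175 ≈ 477.08 px.

477 px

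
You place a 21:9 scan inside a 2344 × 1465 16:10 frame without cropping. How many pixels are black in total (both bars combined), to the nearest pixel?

21:9 is wider than 16:10, so it spans the full width.
The scan is 2344 × 9/21 ≈ 1004.5714 px tall.
1465 − 1004.5714 = 460.4286 px of bars.
Bar area = 460.4286 × 2344 ≈ 1079245 px.

1079245 pixels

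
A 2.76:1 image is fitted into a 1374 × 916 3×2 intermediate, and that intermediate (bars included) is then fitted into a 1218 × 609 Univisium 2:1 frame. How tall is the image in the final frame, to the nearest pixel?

331 px

First fit — 2.76:1 into 1374×916 spans the width: 1374.00 × 497.83.
3×2 in 1218×609: fills the height, so the intermediate becomes 913.50 × 609.00 — a scale of ×0.6648.
So the image's height is 497.83 × 0.6648 ≈ 330.98.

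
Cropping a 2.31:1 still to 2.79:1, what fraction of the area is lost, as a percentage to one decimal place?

2.79:1 is wider than 2.31:1, so the crop keeps the full width and trims the height.
(2.310)/(2.790) ≈ 0.828 of the area survives, leaving 17.20% discarded.

17.2%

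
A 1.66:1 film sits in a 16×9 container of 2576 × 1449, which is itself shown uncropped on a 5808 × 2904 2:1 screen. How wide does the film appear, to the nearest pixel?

4821 px

1.66:1 in 2576×1449: fills the height, so the film is 2405.34 × 1449.00.
The 16×9 canvas is height-limited in 5808×2904, giving 5162.67 × 2904.00; scale factor 2.0041.
The film scales with it: width 2405.34 × 2.0041 ≈ 4820.64.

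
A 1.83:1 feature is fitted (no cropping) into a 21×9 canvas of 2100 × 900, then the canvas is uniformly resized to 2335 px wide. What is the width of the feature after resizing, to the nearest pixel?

1831 px

In the 2100×900 frame the feature fills the height: width = 900 × 1.830 ≈ 1647.00 px.
Scaling 2100 → 2335 is ×1.1119, so the width becomes 1647.00 × 1.1119 ≈ 1831.31 px.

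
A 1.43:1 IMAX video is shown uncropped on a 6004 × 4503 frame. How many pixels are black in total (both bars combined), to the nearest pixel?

1827609 pixels

1.43:1 IMAX is wider than 4:3, so it spans the full width.
The video is 6004 / 1.430 ≈ 4198.6014 px tall.
4503 − 4198.6014 = 304.3986 px of bars.
Bar area = 304.3986 × 6004 ≈ 1827609 px.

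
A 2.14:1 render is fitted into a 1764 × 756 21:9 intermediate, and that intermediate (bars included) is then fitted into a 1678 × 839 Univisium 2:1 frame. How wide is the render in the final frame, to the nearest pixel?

1539 px

First fit — 2.14:1 into 1764×756 spans the height: 1617.84 × 756.00.
Second fit — the 21:9 canvas into 1678×839 spans the width: 1678.00 × 719.14 (×0.9512 from 1764×756).
So the render's width is 1617.84 × 0.9512 ≈ 1538.97.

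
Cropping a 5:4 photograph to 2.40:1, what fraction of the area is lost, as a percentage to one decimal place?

Going from 5:4 to 2.40:1 means cutting height while keeping width.
Area ratio = (1.250)/(2.400) = 52.08%; the remaining 47.92% is cropped out.

47.9%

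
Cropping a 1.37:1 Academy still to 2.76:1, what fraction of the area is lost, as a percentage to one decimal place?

50.4%

2.76:1 is wider than 1.37:1 Academy, so the crop keeps the full width and trims the height.
Fraction kept = (1.370)/(2.760) ≈ 49.64%, so 50.36% is lost.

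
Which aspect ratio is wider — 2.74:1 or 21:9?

2.74 and 21:9 = 2.333; 2.74 > 2.333.

2.74:1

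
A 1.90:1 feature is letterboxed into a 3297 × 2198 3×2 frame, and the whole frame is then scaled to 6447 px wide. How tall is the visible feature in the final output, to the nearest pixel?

3393 px

At 3297×2198 the feature is width-limited, so height = 3297 / 1.900 ≈ 1735.26 px.
Resizing to 6447 px wide multiplies everything by 1.9554: 1735.26 → 3393.16 px.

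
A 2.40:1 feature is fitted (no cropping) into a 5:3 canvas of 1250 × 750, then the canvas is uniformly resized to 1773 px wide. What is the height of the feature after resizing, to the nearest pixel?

739 px

At 1250×750 the feature is width-limited, so height = 1250 / 2.400 ≈ 520.83 px.
Scaling 1250 → 1773 is ×1.4184, so the height becomes 520.83 × 1.4184 ≈ 738.75 px.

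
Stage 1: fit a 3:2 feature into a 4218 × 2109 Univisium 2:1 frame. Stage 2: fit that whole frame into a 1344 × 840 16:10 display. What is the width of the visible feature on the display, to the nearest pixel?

1008 px

Inside the 4218×2109 canvas the feature is height-limited at 3163.50 × 2109.00.
Second fit — the Univisium 2:1 canvas into 1344×840 spans the width: 1344.00 × 672.00 (×0.3186 from 4218×2109).
The feature scales with it: width 3163.50 × 0.3186 ≈ 1008.00.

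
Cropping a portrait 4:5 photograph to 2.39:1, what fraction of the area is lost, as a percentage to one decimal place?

2.39:1 is wider than portrait 4:5, so the crop keeps the full width and trims the height.
Fraction kept = (0.800)/(2.390) ≈ 33.47%, so 66.53% is lost.

66.5%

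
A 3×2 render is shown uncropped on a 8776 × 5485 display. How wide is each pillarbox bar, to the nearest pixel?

274 px

3×2 (1.500) < 16×10 (1.600), so the render fills the height.
That makes the image 8227.50 px wide (5485 × 3/2).
Black = 8776 − 8227.50 = 548.50 px, or 274.25 per bar.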